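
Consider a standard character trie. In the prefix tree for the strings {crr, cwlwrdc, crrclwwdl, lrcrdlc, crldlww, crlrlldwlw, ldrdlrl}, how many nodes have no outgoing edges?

6

Leaves are exactly the stored words that no other stored word extends.
Those words: "crldlww", "crlrlldwlw", "crrclwwdl", "cwlwrdc", "ldrdlrl", "lrcrdlc"
Leaf count: 6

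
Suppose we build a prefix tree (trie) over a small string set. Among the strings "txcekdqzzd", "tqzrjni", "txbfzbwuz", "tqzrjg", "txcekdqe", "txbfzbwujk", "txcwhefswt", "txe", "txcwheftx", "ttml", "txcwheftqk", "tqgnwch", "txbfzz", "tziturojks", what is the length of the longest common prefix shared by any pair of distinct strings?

Look for the deepest trie node that still has at least two words in its subtree.
"txbfzbwujk" and "txbfzbwuz" agree on "txbfzbwu" (8 characters) before diverging; nothing deeper is shared.
Longest shared-prefix length: 8

8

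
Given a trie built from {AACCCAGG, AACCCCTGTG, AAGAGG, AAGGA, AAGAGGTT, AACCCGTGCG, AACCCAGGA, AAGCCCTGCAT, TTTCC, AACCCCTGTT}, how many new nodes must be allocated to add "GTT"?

Nothing in the trie begins with "G"; the whole of "GTT" is new.
3 − 0 = 3 new nodes.

3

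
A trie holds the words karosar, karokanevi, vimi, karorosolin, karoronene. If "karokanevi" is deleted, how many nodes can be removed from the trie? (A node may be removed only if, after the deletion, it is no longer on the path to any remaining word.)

6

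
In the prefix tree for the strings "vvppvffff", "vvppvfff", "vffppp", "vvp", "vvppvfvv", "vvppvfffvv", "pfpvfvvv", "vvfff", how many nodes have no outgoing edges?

6

Leaves are exactly the stored words that no other stored word extends.
Those words: "pfpvfvvv", "vffppp", "vvfff", "vvppvffff", "vvppvfffvv", "vvppvfvv"
Leaf count: 6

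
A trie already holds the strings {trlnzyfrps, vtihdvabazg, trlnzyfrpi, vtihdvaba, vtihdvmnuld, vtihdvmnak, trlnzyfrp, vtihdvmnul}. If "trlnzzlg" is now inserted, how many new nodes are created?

3

The longest prefix of "trlnzzlg" already in the trie is "trlnz" (length 5).
New nodes needed: |"trlnzzlg"| − 5 = 8 − 5 = 3.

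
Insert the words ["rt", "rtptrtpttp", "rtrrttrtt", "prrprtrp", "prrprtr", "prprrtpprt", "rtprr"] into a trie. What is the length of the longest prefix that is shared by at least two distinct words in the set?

Equivalently: take the maximum, over all pairs, of their longest common prefix length.
e.g. "prrprtr" and "prrprtrp" share the prefix "prrprtr" of length 7; no pair shares a longer one.
Longest shared-prefix length: 7

7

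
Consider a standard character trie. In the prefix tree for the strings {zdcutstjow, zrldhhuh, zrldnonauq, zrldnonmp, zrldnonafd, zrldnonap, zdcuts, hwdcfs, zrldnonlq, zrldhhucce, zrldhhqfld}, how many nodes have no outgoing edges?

10

Leaves are exactly the stored words that no other stored word extends.
Those words: "hwdcfs", "zdcutstjow", "zrldhhqfld", "zrldhhucce", "zrldhhuh", "zrldnonafd", "zrldnonap", "zrldnonauq", "zrldnonlq", "zrldnonmp"
Leaf count: 10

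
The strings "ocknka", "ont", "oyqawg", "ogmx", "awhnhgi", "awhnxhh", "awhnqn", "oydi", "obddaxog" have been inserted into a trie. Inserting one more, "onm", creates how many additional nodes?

1

The longest prefix of "onm" already in the trie is "on" (length 2).
Each of the 1 remaining characters creates one node.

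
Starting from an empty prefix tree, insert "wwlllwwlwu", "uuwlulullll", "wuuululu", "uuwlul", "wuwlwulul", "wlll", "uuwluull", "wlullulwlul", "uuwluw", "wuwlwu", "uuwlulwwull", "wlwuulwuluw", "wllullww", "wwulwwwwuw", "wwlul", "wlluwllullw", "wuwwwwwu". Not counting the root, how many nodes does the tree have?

92

Trace insertions, counting only characters that open a new branch:
  "wwlllwwlwu" → 10 new (w, w, l, l, l, w, w, l, w, u)
  "uuwlulullll" → 11 new (u, u, w, l, u, l, u, l, l, l, l)
  "wuuululu" → prefix "w" already present; 7 new (u, u, u, l, u, l, u)
  "uuwlul" → prefix "uuwlul" already present; 0 new (none)
  "wuwlwulul" → prefix "wu" already present; 7 new (w, l, w, u, l, u, l)
  "wlll" → prefix "w" already present; 3 new (l, l, l)
  "uuwluull" → prefix "uuwlu" already present; 3 new (u, l, l)
  "wlullulwlul" → prefix "wl" already present; 9 new (u, l, l, u, l, w, l, u, l)
  "uuwluw" → prefix "uuwlu" already present; 1 new (w)
  "wuwlwu" → prefix "wuwlwu" already present; 0 new (none)
  "uuwlulwwull" → prefix "uuwlul" already present; 5 new (w, w, u, l, l)
  "wlwuulwuluw" → prefix "wl" already present; 9 new (w, u, u, l, w, u, l, u, w)
  "wllullww" → prefix "wll" already present; 5 new (u, l, l, w, w)
  "wwulwwwwuw" → prefix "ww" already present; 8 new (u, l, w, w, w, w, u, w)
  "wwlul" → prefix "wwl" already present; 2 new (u, l)
  "wlluwllullw" → prefix "wllu" already present; 7 new (w, l, l, u, l, l, w)
  "wuwwwwwu" → prefix "wuw" already present; 5 new (w, w, w, w, u)
Total nodes = 10 + 11 + 7 + 0 + 7 + 3 + 3 + 9 + 1 + 0 + 5 + 9 + 5 + 8 + 2 + 7 + 5 = 92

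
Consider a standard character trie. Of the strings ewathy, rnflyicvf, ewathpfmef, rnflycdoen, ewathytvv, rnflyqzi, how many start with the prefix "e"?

3

Walk to "e"; the words in its subtree are exactly those with that prefix.
Words under "e": ewathpfmef, ewathy, ewathytvv
Count: 3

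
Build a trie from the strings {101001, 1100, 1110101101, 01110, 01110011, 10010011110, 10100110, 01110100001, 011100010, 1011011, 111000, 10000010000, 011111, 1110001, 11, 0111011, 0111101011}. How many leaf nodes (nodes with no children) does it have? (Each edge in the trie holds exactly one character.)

13

Leaves are exactly the stored words that no other stored word extends.
Those words: "011100010", "01110011", "01110100001", "0111011", "0111101011", "011111", "10000010000", "10010011110", "10100110", "1011011", "1100", "1110001", "1110101101"
Leaf count: 13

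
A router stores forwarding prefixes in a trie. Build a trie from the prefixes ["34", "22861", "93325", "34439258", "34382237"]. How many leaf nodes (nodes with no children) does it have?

Leaves are exactly the stored words that no other stored word extends.
Those words: "22861", "34382237", "34439258", "93325"
Leaf count: 4

4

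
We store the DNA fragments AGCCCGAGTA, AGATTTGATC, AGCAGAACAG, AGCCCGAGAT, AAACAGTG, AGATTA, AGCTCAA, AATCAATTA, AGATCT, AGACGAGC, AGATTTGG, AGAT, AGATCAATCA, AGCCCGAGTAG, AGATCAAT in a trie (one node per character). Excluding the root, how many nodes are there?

60

Insert word by word; a character creates a node only if that edge doesn't already exist:
  "AGCCCGAGTA" → 10 new (A, G, C, C, C, G, A, G, T, A)
  "AGATTTGATC" → prefix "AG" already present; 8 new (A, T, T, T, G, A, T, C)
  "AGCAGAACAG" → prefix "AGC" already present; 7 new (A, G, A, A, C, A, G)
  "AGCCCGAGAT" → prefix "AGCCCGAG" already present; 2 new (A, T)
  "AAACAGTG" → prefix "A" already present; 7 new (A, A, C, A, G, T, G)
  "AGATTA" → prefix "AGATT" already present; 1 new (A)
  "AGCTCAA" → prefix "AGC" already present; 4 new (T, C, A, A)
  "AATCAATTA" → prefix "AA" already present; 7 new (T, C, A, A, T, T, A)
  "AGATCT" → prefix "AGAT" already present; 2 new (C, T)
  "AGACGAGC" → prefix "AGA" already present; 5 new (C, G, A, G, C)
  "AGATTTGG" → prefix "AGATTTG" already present; 1 new (G)
  "AGAT" → prefix "AGAT" already present; 0 new (none)
  "AGATCAATCA" → prefix "AGATC" already present; 5 new (A, A, T, C, A)
  "AGCCCGAGTAG" → prefix "AGCCCGAGTA" already present; 1 new (G)
  "AGATCAAT" → prefix "AGATCAAT" already present; 0 new (none)
Total nodes = 10 + 8 + 7 + 2 + 7 + 1 + 4 + 7 + 2 + 5 + 1 + 0 + 5 + 1 + 0 = 60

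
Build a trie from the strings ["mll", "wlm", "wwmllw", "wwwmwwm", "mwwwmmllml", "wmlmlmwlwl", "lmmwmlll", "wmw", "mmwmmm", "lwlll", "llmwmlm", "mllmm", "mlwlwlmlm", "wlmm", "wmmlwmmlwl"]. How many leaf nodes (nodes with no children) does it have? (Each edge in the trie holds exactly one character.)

13

Leaves are exactly the stored words that no other stored word extends.
Those words: "llmwmlm", "lmmwmlll", "lwlll", "mllmm", "mlwlwlmlm", "mmwmmm", "mwwwmmllml", "wlmm", "wmlmlmwlwl", "wmmlwmmlwl", "wmw", "wwmllw", "wwwmwwm"
Leaf count: 13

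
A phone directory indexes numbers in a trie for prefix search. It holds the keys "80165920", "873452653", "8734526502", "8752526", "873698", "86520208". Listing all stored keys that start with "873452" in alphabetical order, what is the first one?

Filter for "873452…" and sort: "8734526502", "873452653"
The 1st is 8734526502.

8734526502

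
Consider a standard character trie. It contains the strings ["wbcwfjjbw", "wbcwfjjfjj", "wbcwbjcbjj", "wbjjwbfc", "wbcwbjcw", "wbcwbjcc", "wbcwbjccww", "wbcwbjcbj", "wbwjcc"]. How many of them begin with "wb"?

9

Walk to "wb"; the words in its subtree are exactly those with that prefix.
Matches: "wbcwbjcbj", "wbcwbjcbjj", "wbcwbjcc", "wbcwbjccww", "wbcwbjcw", "wbcwfjjbw", "wbcwfjjfjj", "wbjjwbfc", "wbwjcc"
Count: 9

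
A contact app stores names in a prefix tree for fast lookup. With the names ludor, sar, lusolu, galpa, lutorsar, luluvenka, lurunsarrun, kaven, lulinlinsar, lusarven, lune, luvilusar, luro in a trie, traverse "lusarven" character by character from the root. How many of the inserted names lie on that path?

Traverse "lusarven" character by character; count nodes along the way that are marked as word ends.
Prefixes of the query that are stored words: "lusarven"
Count: 1

1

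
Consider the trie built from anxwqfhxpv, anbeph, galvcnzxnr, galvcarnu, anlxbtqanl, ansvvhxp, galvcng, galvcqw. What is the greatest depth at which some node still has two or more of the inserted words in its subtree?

Equivalently: take the maximum, over all pairs, of their longest common prefix length.
"galvcng" and "galvcnzxnr" agree on "galvcn" (6 characters) before diverging; nothing deeper is shared.
Longest shared-prefix length: 6

6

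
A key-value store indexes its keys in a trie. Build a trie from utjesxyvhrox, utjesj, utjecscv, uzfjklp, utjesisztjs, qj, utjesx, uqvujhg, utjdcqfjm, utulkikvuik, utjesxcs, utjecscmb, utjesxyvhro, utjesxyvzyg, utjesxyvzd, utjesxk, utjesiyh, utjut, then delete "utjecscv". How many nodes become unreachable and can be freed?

1

After clearing the end-marker at "utjecscv", prune upward until reaching a node still needed by another word.
The suffix "v" (1 node) is used only by "utjecscv"; the node for "utjecsc" still has the child "m", so pruning stops there.
Nodes removed: 1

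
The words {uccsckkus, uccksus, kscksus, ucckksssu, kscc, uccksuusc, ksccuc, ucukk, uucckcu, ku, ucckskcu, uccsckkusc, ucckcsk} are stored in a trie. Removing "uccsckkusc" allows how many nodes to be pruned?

Walk "uccsckkusc" from the leaf back toward the root, removing each node that no remaining word uses.
The suffix "c" (1 node) is used only by "uccsckkusc"; "uccsckkus" is itself a stored word, so pruning stops there.
Nodes removed: 1

1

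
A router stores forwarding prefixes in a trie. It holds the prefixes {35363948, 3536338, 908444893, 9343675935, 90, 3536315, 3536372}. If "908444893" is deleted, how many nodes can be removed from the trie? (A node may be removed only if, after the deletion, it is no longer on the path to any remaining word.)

A node on "908444893"'s path can go only if nothing else ends at it or branches off below it.
The suffix "8444893" (7 nodes) is used only by "908444893"; "90" is itself a stored word, so pruning stops there.
Nodes removed: 7

7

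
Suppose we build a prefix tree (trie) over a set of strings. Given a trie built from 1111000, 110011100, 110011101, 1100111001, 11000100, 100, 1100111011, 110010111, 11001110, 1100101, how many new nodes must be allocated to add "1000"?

1

"100" is already a path in the trie; the remaining "0" must be added.
New nodes needed: |"1000"| − 3 = 4 − 3 = 1.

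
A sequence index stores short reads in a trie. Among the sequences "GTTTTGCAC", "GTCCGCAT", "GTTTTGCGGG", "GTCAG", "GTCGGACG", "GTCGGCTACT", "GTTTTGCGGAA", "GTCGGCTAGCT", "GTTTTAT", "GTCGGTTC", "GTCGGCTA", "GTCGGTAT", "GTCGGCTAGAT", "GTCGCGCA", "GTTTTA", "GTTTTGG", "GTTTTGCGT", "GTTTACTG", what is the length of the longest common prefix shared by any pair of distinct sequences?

Look for the deepest trie node that still has at least two words in its subtree.
"GTCGGCTAGAT" and "GTCGGCTAGCT" agree on "GTCGGCTAG" (9 characters) before diverging; nothing deeper is shared.
Longest shared-prefix length: 9

9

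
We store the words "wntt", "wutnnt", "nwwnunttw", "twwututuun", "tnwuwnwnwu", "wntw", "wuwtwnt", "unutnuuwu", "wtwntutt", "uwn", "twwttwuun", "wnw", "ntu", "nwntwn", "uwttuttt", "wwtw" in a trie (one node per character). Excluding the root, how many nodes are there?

83

For each word, the new-node count is its length minus the longest prefix already in the trie:
  "wntt" → 4 new (w, n, t, t)
  "wutnnt" → prefix "w" already present; 5 new (u, t, n, n, t)
  "nwwnunttw" → 9 new (n, w, w, n, u, n, t, t, w)
  "twwututuun" → 10 new (t, w, w, u, t, u, t, u, u, n)
  "tnwuwnwnwu" → prefix "t" already present; 9 new (n, w, u, w, n, w, n, w, u)
  "wntw" → prefix "wnt" already present; 1 new (w)
  "wuwtwnt" → prefix "wu" already present; 5 new (w, t, w, n, t)
  "unutnuuwu" → 9 new (u, n, u, t, n, u, u, w, u)
  "wtwntutt" → prefix "w" already present; 7 new (t, w, n, t, u, t, t)
  "uwn" → prefix "u" already present; 2 new (w, n)
  "twwttwuun" → prefix "tww" already present; 6 new (t, t, w, u, u, n)
  "wnw" → prefix "wn" already present; 1 new (w)
  "ntu" → prefix "n" already present; 2 new (t, u)
  "nwntwn" → prefix "nw" already present; 4 new (n, t, w, n)
  "uwttuttt" → prefix "uw" already present; 6 new (t, t, u, t, t, t)
  "wwtw" → prefix "w" already present; 3 new (w, t, w)
Total nodes = 4 + 5 + 9 + 10 + 9 + 1 + 5 + 9 + 7 + 2 + 6 + 1 + 2 + 4 + 6 + 3 = 83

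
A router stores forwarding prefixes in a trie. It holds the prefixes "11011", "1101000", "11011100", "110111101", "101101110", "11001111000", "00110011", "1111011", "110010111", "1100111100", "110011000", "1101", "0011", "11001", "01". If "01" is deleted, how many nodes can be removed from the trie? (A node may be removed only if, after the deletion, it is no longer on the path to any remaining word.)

After clearing the end-marker at "01", prune upward until reaching a node still needed by another word.
The suffix "1" (1 node) is used only by "01"; the node for "0" still has the child "0", so pruning stops there.
Nodes removed: 1

1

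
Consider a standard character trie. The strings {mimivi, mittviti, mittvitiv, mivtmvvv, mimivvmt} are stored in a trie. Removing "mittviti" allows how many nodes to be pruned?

Walk "mittviti" from the leaf back toward the root, removing each node that no remaining word uses.
Every node on "mittviti" is still needed (e.g. by "mittvitiv"), so nothing is freed.
Nodes removed: 0

0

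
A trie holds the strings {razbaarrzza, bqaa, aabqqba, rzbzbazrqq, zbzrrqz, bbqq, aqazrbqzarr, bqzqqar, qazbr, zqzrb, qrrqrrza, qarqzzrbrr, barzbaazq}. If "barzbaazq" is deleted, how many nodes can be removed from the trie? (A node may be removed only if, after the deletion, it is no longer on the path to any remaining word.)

A node on "barzbaazq"'s path can go only if nothing else ends at it or branches off below it.
The suffix "arzbaazq" (8 nodes) is used only by "barzbaazq"; the node for "b" still has the child "q", so pruning stops there.
Nodes removed: 8

8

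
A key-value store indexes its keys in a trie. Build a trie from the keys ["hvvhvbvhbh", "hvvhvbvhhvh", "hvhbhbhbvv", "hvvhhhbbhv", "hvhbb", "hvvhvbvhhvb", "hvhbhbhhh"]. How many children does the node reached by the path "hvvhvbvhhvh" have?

0

Follow the path "hvvhvbvhhvh" to its node, then look at its outgoing edges.
No stored string extends past "hvvhvbvhhvh".
That node has 0 child edges.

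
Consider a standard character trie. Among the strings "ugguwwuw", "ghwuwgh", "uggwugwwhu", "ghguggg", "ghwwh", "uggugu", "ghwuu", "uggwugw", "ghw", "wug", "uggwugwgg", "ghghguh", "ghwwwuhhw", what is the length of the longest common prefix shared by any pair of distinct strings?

Equivalently: take the maximum, over all pairs, of their longest common prefix length.
e.g. "uggwugw" and "uggwugwgg" share the prefix "uggwugw" of length 7; no pair shares a longer one.
Longest shared-prefix length: 7

7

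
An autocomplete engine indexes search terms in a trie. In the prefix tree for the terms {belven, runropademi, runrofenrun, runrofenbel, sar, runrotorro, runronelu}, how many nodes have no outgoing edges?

A leaf is a node with no children — equivalently, the end of a word that is not a proper prefix of any other stored word.
Those words: "belven", "runrofenbel", "runrofenrun", "runronelu", "runropademi", "runrotorro", "sar"
Leaf count: 7

7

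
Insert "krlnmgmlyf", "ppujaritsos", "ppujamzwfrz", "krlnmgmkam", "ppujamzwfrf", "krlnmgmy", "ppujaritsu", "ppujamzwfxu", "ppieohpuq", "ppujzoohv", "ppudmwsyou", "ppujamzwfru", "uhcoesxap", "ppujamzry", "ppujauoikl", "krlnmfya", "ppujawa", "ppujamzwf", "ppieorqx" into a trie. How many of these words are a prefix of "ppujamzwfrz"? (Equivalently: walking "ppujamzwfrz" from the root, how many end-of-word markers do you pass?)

2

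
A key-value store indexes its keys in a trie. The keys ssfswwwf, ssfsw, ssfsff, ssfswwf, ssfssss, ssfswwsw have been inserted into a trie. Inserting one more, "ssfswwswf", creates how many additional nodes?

1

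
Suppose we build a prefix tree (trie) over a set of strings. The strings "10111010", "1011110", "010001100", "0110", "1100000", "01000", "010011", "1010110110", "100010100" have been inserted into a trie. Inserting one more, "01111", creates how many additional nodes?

2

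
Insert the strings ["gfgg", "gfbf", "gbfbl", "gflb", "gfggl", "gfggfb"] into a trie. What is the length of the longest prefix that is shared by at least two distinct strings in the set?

4

Look for the deepest trie node that still has at least two words in its subtree.
"gfgg" and "gfggfb" agree on "gfgg" (4 characters) before diverging; nothing deeper is shared.
Longest shared-prefix length: 4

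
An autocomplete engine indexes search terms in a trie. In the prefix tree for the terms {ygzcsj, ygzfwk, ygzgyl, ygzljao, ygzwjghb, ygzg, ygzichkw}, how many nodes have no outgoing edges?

6

A leaf is a node with no children — equivalently, the end of a word that is not a proper prefix of any other stored word.
Those words: "ygzcsj", "ygzfwk", "ygzgyl", "ygzichkw", "ygzljao", "ygzwjghb"
Leaf count: 6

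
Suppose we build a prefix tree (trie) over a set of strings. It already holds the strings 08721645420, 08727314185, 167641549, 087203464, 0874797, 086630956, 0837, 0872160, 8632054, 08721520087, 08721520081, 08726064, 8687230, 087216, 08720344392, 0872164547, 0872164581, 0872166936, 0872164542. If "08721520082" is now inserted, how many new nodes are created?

1

The longest prefix of "08721520082" already in the trie is "0872152008" (length 10).
New nodes needed: |"08721520082"| − 10 = 11 − 10 = 1.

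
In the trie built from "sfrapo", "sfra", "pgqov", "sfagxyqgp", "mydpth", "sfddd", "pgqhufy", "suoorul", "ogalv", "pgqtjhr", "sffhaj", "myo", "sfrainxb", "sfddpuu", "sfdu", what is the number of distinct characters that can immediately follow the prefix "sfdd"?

2

The children of the "sfdd" node are the distinct next characters among strings starting with "sfdd".
Distinct next characters after "sfdd": d, p.
That node has 2 child edges.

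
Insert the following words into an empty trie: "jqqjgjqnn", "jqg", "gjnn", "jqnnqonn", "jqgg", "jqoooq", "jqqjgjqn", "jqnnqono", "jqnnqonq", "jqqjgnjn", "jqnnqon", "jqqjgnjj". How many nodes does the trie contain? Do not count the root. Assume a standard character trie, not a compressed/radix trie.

31

Trace insertions, counting only characters that open a new branch:
  "jqqjgjqnn" → 9 new (j, q, q, j, g, j, q, n, n)
  "jqg" → prefix "jq" already present; 1 new (g)
  "gjnn" → 4 new (g, j, n, n)
  "jqnnqonn" → prefix "jq" already present; 6 new (n, n, q, o, n, n)
  "jqgg" → prefix "jqg" already present; 1 new (g)
  "jqoooq" → prefix "jq" already present; 4 new (o, o, o, q)
  "jqqjgjqn" → prefix "jqqjgjqn" already present; 0 new (none)
  "jqnnqono" → prefix "jqnnqon" already present; 1 new (o)
  "jqnnqonq" → prefix "jqnnqon" already present; 1 new (q)
  "jqqjgnjn" → prefix "jqqjg" already present; 3 new (n, j, n)
  "jqnnqon" → prefix "jqnnqon" already present; 0 new (none)
  "jqqjgnjj" → prefix "jqqjgnj" already present; 1 new (j)
Total nodes = 9 + 1 + 4 + 6 + 1 + 4 + 0 + 1 + 1 + 3 + 0 + 1 = 31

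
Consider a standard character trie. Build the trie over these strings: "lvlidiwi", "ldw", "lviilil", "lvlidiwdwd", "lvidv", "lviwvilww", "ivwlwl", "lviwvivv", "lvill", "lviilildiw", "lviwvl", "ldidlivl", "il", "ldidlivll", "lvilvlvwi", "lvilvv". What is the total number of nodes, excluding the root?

54

Insert word by word; a character creates a node only if that edge doesn't already exist:
  "lvlidiwi" → 8 new (l, v, l, i, d, i, w, i)
  "ldw" → prefix "l" already present; 2 new (d, w)
  "lviilil" → prefix "lv" already present; 5 new (i, i, l, i, l)
  "lvlidiwdwd" → prefix "lvlidiw" already present; 3 new (d, w, d)
  "lvidv" → prefix "lvi" already present; 2 new (d, v)
  "lviwvilww" → prefix "lvi" already present; 6 new (w, v, i, l, w, w)
  "ivwlwl" → 6 new (i, v, w, l, w, l)
  "lviwvivv" → prefix "lviwvi" already present; 2 new (v, v)
  "lvill" → prefix "lvi" already present; 2 new (l, l)
  "lviilildiw" → prefix "lviilil" already present; 3 new (d, i, w)
  "lviwvl" → prefix "lviwv" already present; 1 new (l)
  "ldidlivl" → prefix "ld" already present; 6 new (i, d, l, i, v, l)
  "il" → prefix "i" already present; 1 new (l)
  "ldidlivll" → prefix "ldidlivl" already present; 1 new (l)
  "lvilvlvwi" → prefix "lvil" already present; 5 new (v, l, v, w, i)
  "lvilvv" → prefix "lvilv" already present; 1 new (v)
Total nodes = 8 + 2 + 5 + 3 + 2 + 6 + 6 + 2 + 2 + 3 + 1 + 6 + 1 + 1 + 5 + 1 = 54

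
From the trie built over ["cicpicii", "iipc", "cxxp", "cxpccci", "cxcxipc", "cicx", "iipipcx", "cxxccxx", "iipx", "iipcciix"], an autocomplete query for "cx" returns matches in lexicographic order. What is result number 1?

Filter for "cx…" and sort: "cxcxipc", "cxpccci", "cxxccxx", "cxxp"
Position 1: cxcxipc

cxcxipc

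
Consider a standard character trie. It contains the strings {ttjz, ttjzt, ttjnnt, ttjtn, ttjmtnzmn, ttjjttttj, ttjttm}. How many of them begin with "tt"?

Traverse to the node for "tt", then collect every word in that subtree.
Words under "tt": ttjjttttj, ttjmtnzmn, ttjnnt, ttjtn, ttjttm, ttjz, ttjzt
Count: 7

7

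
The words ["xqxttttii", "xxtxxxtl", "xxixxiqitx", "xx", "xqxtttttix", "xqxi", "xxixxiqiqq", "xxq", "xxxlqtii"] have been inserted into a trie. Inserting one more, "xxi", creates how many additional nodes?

0

"xxi" is already a full path in the trie; only an end-marker is added.
No new nodes are needed: 0.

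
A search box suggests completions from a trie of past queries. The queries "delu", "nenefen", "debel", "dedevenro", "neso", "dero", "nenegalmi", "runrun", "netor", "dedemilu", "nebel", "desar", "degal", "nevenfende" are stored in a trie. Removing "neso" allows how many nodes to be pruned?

2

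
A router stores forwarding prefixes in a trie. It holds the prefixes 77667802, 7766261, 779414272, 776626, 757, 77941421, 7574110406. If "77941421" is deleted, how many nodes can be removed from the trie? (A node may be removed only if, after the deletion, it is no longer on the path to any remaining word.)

Walk "77941421" from the leaf back toward the root, removing each node that no remaining word uses.
The suffix "1" (1 node) is used only by "77941421"; the node for "7794142" still has the child "7", so pruning stops there.
Nodes removed: 1

1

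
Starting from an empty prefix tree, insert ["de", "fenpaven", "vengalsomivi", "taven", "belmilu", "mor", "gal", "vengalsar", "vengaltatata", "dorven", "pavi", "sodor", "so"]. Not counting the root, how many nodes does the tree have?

62

Trace insertions, counting only characters that open a new branch:
  "de" → 2 new (d, e)
  "fenpaven" → 8 new (f, e, n, p, a, v, e, n)
  "vengalsomivi" → 12 new (v, e, n, g, a, l, s, o, m, i, v, i)
  "taven" → 5 new (t, a, v, e, n)
  "belmilu" → 7 new (b, e, l, m, i, l, u)
  "mor" → 3 new (m, o, r)
  "gal" → 3 new (g, a, l)
  "vengalsar" → prefix "vengals" already present; 2 new (a, r)
  "vengaltatata" → prefix "vengal" already present; 6 new (t, a, t, a, t, a)
  "dorven" → prefix "d" already present; 5 new (o, r, v, e, n)
  "pavi" → 4 new (p, a, v, i)
  "sodor" → 5 new (s, o, d, o, r)
  "so" → prefix "so" already present; 0 new (none)
Total nodes = 2 + 8 + 12 + 5 + 7 + 3 + 3 + 2 + 6 + 5 + 4 + 5 + 0 = 62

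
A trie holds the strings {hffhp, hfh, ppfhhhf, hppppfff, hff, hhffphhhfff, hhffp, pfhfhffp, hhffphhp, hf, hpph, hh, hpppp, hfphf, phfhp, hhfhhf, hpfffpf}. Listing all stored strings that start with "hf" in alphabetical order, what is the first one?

Filter for "hf…" and sort: "hf", "hff", "hffhp", "hfh", "hfphf"
Position 1: hf

hf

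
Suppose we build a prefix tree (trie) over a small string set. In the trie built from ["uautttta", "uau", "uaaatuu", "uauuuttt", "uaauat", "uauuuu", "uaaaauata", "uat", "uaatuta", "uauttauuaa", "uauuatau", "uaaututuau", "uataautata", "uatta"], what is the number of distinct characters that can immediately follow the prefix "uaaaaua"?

1

Walk "uaaaaua" from the root, arriving at one node.
Characters that immediately follow "uaaaaua" among the stored strings: {t}.
That node has 1 child edge.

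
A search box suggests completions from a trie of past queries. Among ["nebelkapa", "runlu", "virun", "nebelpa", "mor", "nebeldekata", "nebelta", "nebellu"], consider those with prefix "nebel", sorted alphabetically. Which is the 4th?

nebelpa

DFS of the "nebel" subtree visits, in order: "nebeldekata", "nebelkapa", "nebellu", "nebelpa", "nebelta"
Position 4: nebelpa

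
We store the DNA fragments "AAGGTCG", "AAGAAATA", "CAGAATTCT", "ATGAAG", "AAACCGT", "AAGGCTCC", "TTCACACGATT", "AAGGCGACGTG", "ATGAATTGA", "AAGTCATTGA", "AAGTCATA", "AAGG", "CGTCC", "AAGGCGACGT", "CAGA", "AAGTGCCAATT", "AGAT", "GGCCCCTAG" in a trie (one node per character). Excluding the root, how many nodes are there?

87

Count nodes per top-level branch (shared prefixes stored once):
  'A'-branch (AAACCGT, AAGAAATA, AAGG, AAGGCGACGT, AAGGCGACGTG, AAGGCTCC, AAGGTCG, AAGTCATA, AAGTCATTGA, AAGTGCCAATT, AGAT, ATGAAG, ATGAATTGA): 54 nodes
  'C'-branch (CAGA, CAGAATTCT, CGTCC): 13 nodes
  'G'-branch (GGCCCCTAG): 9 nodes
  'T'-branch (TTCACACGATT): 11 nodes
Sum: 87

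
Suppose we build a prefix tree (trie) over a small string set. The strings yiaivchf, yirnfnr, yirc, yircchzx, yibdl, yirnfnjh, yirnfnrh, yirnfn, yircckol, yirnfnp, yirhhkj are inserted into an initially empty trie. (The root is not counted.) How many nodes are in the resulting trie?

Trace insertions, counting only characters that open a new branch:
  "yiaivchf" → 8 new (y, i, a, i, v, c, h, f)
  "yirnfnr" → prefix "yi" already present; 5 new (r, n, f, n, r)
  "yirc" → prefix "yir" already present; 1 new (c)
  "yircchzx" → prefix "yirc" already present; 4 new (c, h, z, x)
  "yibdl" → prefix "yi" already present; 3 new (b, d, l)
  "yirnfnjh" → prefix "yirnfn" already present; 2 new (j, h)
  "yirnfnrh" → prefix "yirnfnr" already present; 1 new (h)
  "yirnfn" → prefix "yirnfn" already present; 0 new (none)
  "yircckol" → prefix "yircc" already present; 3 new (k, o, l)
  "yirnfnp" → prefix "yirnfn" already present; 1 new (p)
  "yirhhkj" → prefix "yir" already present; 4 new (h, h, k, j)
Total nodes = 8 + 5 + 1 + 4 + 3 + 2 + 1 + 0 + 3 + 1 + 4 = 32

32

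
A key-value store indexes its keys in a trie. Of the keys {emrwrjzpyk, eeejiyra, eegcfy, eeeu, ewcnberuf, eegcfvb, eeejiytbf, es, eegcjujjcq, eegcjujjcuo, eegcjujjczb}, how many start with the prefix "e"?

11

Walk to "e"; the words in its subtree are exactly those with that prefix.
Words under "e": eeejiyra, eeejiytbf, eeeu, eegcfvb, eegcfy, eegcjujjcq, eegcjujjcuo, eegcjujjczb, emrwrjzpyk, es, ewcnberuf
Count: 11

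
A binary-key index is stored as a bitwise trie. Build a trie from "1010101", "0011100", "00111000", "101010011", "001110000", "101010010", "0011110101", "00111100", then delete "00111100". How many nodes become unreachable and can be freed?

1

Walk "00111100" from the leaf back toward the root, removing each node that no remaining word uses.
The suffix "0" (1 node) is used only by "00111100"; the node for "0011110" still has the child "1", so pruning stops there.
Nodes removed: 1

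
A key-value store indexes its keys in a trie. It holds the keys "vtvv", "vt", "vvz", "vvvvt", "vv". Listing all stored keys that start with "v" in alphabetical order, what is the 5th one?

DFS of the "v" subtree visits, in order: "vt", "vtvv", "vv", "vvvvt", "vvz"
Position 5: vvz

vvz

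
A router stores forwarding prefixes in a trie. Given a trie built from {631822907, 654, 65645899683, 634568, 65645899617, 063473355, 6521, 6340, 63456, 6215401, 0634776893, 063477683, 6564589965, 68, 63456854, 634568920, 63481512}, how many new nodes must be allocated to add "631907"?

3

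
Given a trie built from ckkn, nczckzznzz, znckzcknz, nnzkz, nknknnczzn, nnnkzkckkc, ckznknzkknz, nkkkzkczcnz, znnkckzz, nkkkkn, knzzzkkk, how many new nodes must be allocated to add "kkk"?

2

Walking "kkk" from the root, the first 1 characters ("k") follow existing edges; "k" is the first miss.
So 3 − 1 = 2 new nodes.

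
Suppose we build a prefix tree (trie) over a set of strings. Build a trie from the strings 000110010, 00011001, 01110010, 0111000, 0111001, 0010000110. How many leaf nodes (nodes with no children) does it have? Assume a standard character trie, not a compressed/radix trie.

4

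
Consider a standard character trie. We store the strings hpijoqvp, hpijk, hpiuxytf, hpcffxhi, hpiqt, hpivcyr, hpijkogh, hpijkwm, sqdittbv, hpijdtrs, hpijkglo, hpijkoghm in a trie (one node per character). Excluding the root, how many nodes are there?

For each word, the new-node count is its length minus the longest prefix already in the trie:
  "hpijoqvp" → 8 new (h, p, i, j, o, q, v, p)
  "hpijk" → prefix "hpij" already present; 1 new (k)
  "hpiuxytf" → prefix "hpi" already present; 5 new (u, x, y, t, f)
  "hpcffxhi" → prefix "hp" already present; 6 new (c, f, f, x, h, i)
  "hpiqt" → prefix "hpi" already present; 2 new (q, t)
  "hpivcyr" → prefix "hpi" already present; 4 new (v, c, y, r)
  "hpijkogh" → prefix "hpijk" already present; 3 new (o, g, h)
  "hpijkwm" → prefix "hpijk" already present; 2 new (w, m)
  "sqdittbv" → 8 new (s, q, d, i, t, t, b, v)
  "hpijdtrs" → prefix "hpij" already present; 4 new (d, t, r, s)
  "hpijkglo" → prefix "hpijk" already present; 3 new (g, l, o)
  "hpijkoghm" → prefix "hpijkogh" already present; 1 new (m)
Total nodes = 8 + 1 + 5 + 6 + 2 + 4 + 3 + 2 + 8 + 4 + 3 + 1 = 47

47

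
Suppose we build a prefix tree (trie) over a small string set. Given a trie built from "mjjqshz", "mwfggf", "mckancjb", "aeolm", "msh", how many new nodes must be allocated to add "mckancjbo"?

The longest prefix of "mckancjbo" already in the trie is "mckancjb" (length 8).
Each of the 1 remaining characters creates one node.

1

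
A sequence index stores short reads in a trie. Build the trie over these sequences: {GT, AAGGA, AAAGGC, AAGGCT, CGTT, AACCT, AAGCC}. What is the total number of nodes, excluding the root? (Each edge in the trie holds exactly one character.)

22

Trace insertions, counting only characters that open a new branch:
  "GT" → 2 new (G, T)
  "AAGGA" → 5 new (A, A, G, G, A)
  "AAAGGC" → prefix "AA" already present; 4 new (A, G, G, C)
  "AAGGCT" → prefix "AAGG" already present; 2 new (C, T)
  "CGTT" → 4 new (C, G, T, T)
  "AACCT" → prefix "AA" already present; 3 new (C, C, T)
  "AAGCC" → prefix "AAG" already present; 2 new (C, C)
Total nodes = 2 + 5 + 4 + 2 + 4 + 3 + 2 = 22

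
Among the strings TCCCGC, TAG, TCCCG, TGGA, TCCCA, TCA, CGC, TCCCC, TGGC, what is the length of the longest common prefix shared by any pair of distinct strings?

The deepest shared node is where two words last agree before diverging.
"TCCCG" and "TCCCGC" agree on "TCCCG" (5 characters) before diverging; nothing deeper is shared.
Longest shared-prefix length: 5

5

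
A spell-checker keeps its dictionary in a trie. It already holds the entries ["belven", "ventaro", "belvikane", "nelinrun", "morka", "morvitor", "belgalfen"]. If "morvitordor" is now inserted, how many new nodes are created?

3

"morvitor" is already a path in the trie; the remaining "dor" must be added.
So 11 − 8 = 3 new nodes.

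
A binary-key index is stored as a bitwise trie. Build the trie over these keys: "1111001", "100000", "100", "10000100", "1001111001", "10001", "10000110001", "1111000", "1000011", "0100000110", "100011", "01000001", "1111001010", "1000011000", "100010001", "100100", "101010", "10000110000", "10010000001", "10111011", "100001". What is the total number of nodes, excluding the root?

64

Count nodes per top-level branch (shared prefixes stored once):
  '0'-branch (01000001, 0100000110): 10 nodes
  '1'-branch (100, 100000, 100001, 10000100, 1000011, 1000011000, 10000110000, 10000110001, 10001, 100010001, 100011, 100100, 10010000001, 1001111001, 101010, 10111011, 1111000, 1111001, 1111001010): 54 nodes
Sum: 64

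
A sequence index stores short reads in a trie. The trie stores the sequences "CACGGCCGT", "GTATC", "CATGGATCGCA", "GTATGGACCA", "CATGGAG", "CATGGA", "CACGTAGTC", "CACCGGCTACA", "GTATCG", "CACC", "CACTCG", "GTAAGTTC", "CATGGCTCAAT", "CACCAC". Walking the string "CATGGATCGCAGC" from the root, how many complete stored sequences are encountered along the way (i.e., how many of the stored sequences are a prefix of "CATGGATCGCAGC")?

2

Traverse "CATGGATCGCAGC" character by character; count nodes along the way that are marked as word ends.
Prefixes of the query that are stored words: "CATGGA", "CATGGATCGCA"
Count: 2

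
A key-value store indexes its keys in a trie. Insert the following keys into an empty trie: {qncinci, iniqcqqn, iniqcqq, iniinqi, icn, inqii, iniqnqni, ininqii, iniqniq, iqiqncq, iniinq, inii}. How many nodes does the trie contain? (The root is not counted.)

Trace insertions, counting only characters that open a new branch:
  "qncinci" → 7 new (q, n, c, i, n, c, i)
  "iniqcqqn" → 8 new (i, n, i, q, c, q, q, n)
  "iniqcqq" → prefix "iniqcqq" already present; 0 new (none)
  "iniinqi" → prefix "ini" already present; 4 new (i, n, q, i)
  "icn" → prefix "i" already present; 2 new (c, n)
  "inqii" → prefix "in" already present; 3 new (q, i, i)
  "iniqnqni" → prefix "iniq" already present; 4 new (n, q, n, i)
  "ininqii" → prefix "ini" already present; 4 new (n, q, i, i)
  "iniqniq" → prefix "iniqn" already present; 2 new (i, q)
  "iqiqncq" → prefix "i" already present; 6 new (q, i, q, n, c, q)
  "iniinq" → prefix "iniinq" already present; 0 new (none)
  "inii" → prefix "inii" already present; 0 new (none)
Total nodes = 7 + 8 + 0 + 4 + 2 + 3 + 4 + 4 + 2 + 6 + 0 + 0 = 40

40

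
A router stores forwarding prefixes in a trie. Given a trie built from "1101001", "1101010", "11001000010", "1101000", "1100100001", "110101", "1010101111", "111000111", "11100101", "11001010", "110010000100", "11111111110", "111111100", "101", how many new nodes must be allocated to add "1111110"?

1

Walking "1111110" from the root, the first 6 characters ("111111") follow existing edges; "0" is the first miss.
So 7 − 6 = 1 new nodes.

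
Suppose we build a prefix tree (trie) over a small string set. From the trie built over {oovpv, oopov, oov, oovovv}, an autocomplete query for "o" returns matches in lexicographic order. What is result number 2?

Filter for "o…" and sort: "oopov", "oov", "oovovv", "oovpv"
Position 2: oov

oov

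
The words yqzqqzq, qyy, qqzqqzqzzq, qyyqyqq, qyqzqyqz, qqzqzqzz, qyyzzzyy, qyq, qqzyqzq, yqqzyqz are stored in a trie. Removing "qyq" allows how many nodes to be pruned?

Walk "qyq" from the leaf back toward the root, removing each node that no remaining word uses.
Every node on "qyq" is still needed (e.g. by "qyqzqyqz"), so nothing is freed.
Nodes removed: 0

0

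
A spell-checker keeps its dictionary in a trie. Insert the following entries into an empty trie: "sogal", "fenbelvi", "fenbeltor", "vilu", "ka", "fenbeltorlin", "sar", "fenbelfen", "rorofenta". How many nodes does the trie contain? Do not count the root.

39

Insert word by word; a character creates a node only if that edge doesn't already exist:
  "sogal" → 5 new (s, o, g, a, l)
  "fenbelvi" → 8 new (f, e, n, b, e, l, v, i)
  "fenbeltor" → prefix "fenbel" already present; 3 new (t, o, r)
  "vilu" → 4 new (v, i, l, u)
  "ka" → 2 new (k, a)
  "fenbeltorlin" → prefix "fenbeltor" already present; 3 new (l, i, n)
  "sar" → prefix "s" already present; 2 new (a, r)
  "fenbelfen" → prefix "fenbel" already present; 3 new (f, e, n)
  "rorofenta" → 9 new (r, o, r, o, f, e, n, t, a)
Total nodes = 5 + 8 + 3 + 4 + 2 + 3 + 2 + 3 + 9 = 39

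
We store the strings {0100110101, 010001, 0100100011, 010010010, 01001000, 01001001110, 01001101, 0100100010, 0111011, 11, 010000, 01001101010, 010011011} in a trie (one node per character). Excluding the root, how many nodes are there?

33

Trie structure (* marks end of a word):
(root)
├─ 0
│  └─ 1
│     ├─ 0
│     │  └─ 0
│     │     ├─ 0
│     │     │  ├─ 0 *
│     │     │  └─ 1 *
│     │     └─ 1
│     │        ├─ 0
│     │        │  └─ 0
│     │        │     ├─ 0 *
│     │        │     │  └─ 1
│     │        │     │     ├─ 0 *
│     │        │     │     └─ 1 *
│     │        │     └─ 1
│     │        │        ├─ 0 *
│     │        │        └─ 1
│     │        │           └─ 1
│     │        │              └─ 0 *
│     │        └─ 1
│     │           └─ 0
│     │              └─ 1 *
│     │                 ├─ 0
│     │                 │  └─ 1 *
│     │                 │     └─ 0 *
│     │                 └─ 1 *
│     └─ 1
│        └─ 1
│           └─ 0
│              └─ 1
│                 └─ 1 *
└─ 1
   └─ 1 *
Counting every labelled node above: 33.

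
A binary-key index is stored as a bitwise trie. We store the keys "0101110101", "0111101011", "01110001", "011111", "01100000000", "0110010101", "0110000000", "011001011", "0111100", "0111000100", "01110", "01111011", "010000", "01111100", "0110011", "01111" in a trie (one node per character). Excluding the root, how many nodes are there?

47

Count nodes per top-level branch (shared prefixes stored once):
  '0'-branch (010000, 0101110101, 0110000000, 01100000000, 0110010101, 011001011, 0110011, 01110, 01110001, 0111000100, 01111, 0111100, 0111101011, 01111011, 011111, 01111100): 47 nodes
Sum: 47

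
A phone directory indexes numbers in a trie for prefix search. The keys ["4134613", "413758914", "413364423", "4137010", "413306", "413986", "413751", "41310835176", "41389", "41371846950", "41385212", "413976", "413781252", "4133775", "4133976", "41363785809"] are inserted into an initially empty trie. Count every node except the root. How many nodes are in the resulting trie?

70

Trace insertions, counting only characters that open a new branch:
  "4134613" → 7 new (4, 1, 3, 4, 6, 1, 3)
  "413758914" → prefix "413" already present; 6 new (7, 5, 8, 9, 1, 4)
  "413364423" → prefix "413" already present; 6 new (3, 6, 4, 4, 2, 3)
  "4137010" → prefix "4137" already present; 3 new (0, 1, 0)
  "413306" → prefix "4133" already present; 2 new (0, 6)
  "413986" → prefix "413" already present; 3 new (9, 8, 6)
  "413751" → prefix "41375" already present; 1 new (1)
  "41310835176" → prefix "413" already present; 8 new (1, 0, 8, 3, 5, 1, 7, 6)
  "41389" → prefix "413" already present; 2 new (8, 9)
  "41371846950" → prefix "4137" already present; 7 new (1, 8, 4, 6, 9, 5, 0)
  "41385212" → prefix "4138" already present; 4 new (5, 2, 1, 2)
  "413976" → prefix "4139" already present; 2 new (7, 6)
  "413781252" → prefix "4137" already present; 5 new (8, 1, 2, 5, 2)
  "4133775" → prefix "4133" already present; 3 new (7, 7, 5)
  "4133976" → prefix "4133" already present; 3 new (9, 7, 6)
  "41363785809" → prefix "413" already present; 8 new (6, 3, 7, 8, 5, 8, 0, 9)
Total nodes = 7 + 6 + 6 + 3 + 2 + 3 + 1 + 8 + 2 + 7 + 4 + 2 + 5 + 3 + 3 + 8 = 70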